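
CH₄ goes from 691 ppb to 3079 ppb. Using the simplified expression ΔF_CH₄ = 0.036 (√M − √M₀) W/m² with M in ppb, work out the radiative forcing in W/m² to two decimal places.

ΔF = 1.05 W/m²

CH₄: 0.036 × (√3079 − √691) = 0.036 × (55.4887 − 26.2869) = 0.036 × 29.2018 = 1.0513 W/m².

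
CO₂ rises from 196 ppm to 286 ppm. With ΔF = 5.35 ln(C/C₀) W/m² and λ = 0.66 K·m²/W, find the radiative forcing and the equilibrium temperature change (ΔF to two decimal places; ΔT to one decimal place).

ΔF = 2.02 W/m²; ΔT = 1.3 K

CO₂: 5.35 × ln(286/196) = 5.35 × ln(1.45918) = 5.35 × 0.37787 = 2.0216 W/m².
ΔT = λ ΔF = 0.66 × 2.02 = 1.3332 K.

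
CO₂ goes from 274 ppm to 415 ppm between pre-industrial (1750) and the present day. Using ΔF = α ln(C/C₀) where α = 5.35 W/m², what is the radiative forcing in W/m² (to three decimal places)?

CO₂: 5.35 × ln(415/274) = 5.35 × ln(1.51460) = 5.35 × 0.41515 = 2.2211 W/m².

ΔF = 2.221 W/m²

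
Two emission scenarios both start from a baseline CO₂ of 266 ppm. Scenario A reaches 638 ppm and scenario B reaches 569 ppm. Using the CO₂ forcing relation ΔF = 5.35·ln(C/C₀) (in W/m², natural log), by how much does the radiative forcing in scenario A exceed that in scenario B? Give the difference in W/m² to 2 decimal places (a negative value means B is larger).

ΔF_A = 5.35 ln(638/266) = 5.35 × 0.87484 = 4.6804 W/m².
ΔF_B = 5.35 ln(569/266) = 5.35 × 0.76038 = 4.0680 W/m².
Difference: 4.6804 − 4.0680 = 0.6124 W/m².

ΔF_A − ΔF_B = 0.61 W/m²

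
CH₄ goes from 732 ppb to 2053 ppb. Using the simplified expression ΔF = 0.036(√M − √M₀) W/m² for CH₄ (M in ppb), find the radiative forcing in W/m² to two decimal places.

CH₄: 0.036 × (√2053 − √732) = 0.036 × (45.3100 − 27.0555) = 0.036 × 18.2545 = 0.6572 W/m².

ΔF = 0.66 W/m²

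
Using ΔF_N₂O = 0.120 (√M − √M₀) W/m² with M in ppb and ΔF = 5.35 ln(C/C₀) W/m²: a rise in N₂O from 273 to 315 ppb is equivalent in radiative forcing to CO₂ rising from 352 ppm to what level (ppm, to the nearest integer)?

N₂O forcing: 0.120 × (√315 − √273) = 0.120 × (17.7482 − 16.5227) = 0.120 × 1.2255 = 0.14706 W/m².
Set 5.35 ln(C/352) = 0.14706: ln(C/352) = 0.14706/5.35 = 0.02749, so C = 352 × e^0.02749 = 352 × 1.02787 = 361.81 ppm.

C ≈ 362 ppm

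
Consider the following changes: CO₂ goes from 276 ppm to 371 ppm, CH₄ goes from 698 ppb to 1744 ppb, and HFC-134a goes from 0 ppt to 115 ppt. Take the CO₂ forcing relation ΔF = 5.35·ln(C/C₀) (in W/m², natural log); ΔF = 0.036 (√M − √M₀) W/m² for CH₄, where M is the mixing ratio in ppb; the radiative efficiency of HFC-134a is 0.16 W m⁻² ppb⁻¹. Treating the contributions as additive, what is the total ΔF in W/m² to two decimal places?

CO₂: 5.35 × ln(371/276) = 5.35 × ln(1.34420) = 5.35 × 0.29580 = 1.5825 W/m².
CH₄: 0.036 × (√1744 − √698) = 0.036 × (41.7612 − 26.4197) = 0.036 × 15.3415 = 0.5523 W/m².
HFC-134a: Δ = 115 − 0 = 115 ppt = 0.115 ppb; ΔF = 0.16 × 0.115 = 0.0184 W/m².
Total ΔF = 1.5825 + 0.5523 + 0.0184 = 2.1532 W/m².

ΔF = 2.15 W/m²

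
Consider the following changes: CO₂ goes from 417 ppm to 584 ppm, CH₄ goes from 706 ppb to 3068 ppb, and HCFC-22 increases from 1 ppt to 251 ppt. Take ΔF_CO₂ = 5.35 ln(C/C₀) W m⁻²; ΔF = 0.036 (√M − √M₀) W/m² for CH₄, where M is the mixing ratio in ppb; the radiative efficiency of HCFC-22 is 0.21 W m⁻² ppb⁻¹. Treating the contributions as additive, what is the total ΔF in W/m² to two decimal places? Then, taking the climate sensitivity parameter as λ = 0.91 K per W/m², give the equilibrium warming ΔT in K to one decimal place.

ΔF = 2.89 W/m²; ΔT = 2.6 K

CO₂: 5.35 × ln(584/417) = 5.35 × ln(1.40048) = 5.35 × 0.33682 = 1.8020 W/m².
CH₄: 0.036 × (√3068 − √706) = 0.036 × (55.3895 − 26.5707) = 0.036 × 28.8188 = 1.0375 W/m².
HCFC-22: Δ = 251 − 1 = 250 ppt = 0.250 ppb; ΔF = 0.21 × 0.250 = 0.0525 W/m².
Total ΔF = 1.8020 + 1.0375 + 0.0525 = 2.8920 W/m².
ΔT = λ ΔF = 0.91 × 2.89 = 2.6299 K.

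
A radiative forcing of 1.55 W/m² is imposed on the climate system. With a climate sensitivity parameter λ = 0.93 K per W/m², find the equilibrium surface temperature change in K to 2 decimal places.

ΔT = λ ΔF = 0.93 × 1.55 = 1.4415 K.

ΔT = 1.44 K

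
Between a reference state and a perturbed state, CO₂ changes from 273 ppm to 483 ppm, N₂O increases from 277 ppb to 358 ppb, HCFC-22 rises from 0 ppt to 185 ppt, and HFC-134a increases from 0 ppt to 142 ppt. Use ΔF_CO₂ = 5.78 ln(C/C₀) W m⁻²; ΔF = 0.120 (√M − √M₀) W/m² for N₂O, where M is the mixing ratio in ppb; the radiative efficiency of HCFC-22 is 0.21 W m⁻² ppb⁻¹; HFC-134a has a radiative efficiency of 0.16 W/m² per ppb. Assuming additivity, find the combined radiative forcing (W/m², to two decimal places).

ΔF = 3.63 W/m²

CO₂: 5.78 × ln(483/273) = 5.78 × ln(1.76923) = 5.78 × 0.57054 = 3.2977 W/m².
N₂O: 0.120 × (√358 − √277) = 0.120 × (18.9209 − 16.6433) = 0.120 × 2.2776 = 0.2733 W/m².
HCFC-22: Δ = 185 − 0 = 185 ppt = 0.185 ppb; ΔF = 0.21 × 0.185 = 0.0389 W/m².
HFC-134a: Δ = 142 − 0 = 142 ppt = 0.142 ppb; ΔF = 0.16 × 0.142 = 0.0227 W/m².
Total ΔF = 3.2977 + 0.2733 + 0.0389 + 0.0227 = 3.6326 W/m².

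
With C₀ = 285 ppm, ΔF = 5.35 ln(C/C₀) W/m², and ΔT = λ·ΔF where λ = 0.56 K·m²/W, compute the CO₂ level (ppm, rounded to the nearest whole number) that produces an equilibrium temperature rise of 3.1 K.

C ≈ 802 ppm

Required forcing: ΔF = ΔT/λ = 3.1/0.56 = 5.5357 W/m².
Then ln(C/285) = ΔF/5.35 = 5.5357/5.35 = 1.03471.
So C = 285 × e^1.03471 = 285 × 2.81429 = 802.07 ppm.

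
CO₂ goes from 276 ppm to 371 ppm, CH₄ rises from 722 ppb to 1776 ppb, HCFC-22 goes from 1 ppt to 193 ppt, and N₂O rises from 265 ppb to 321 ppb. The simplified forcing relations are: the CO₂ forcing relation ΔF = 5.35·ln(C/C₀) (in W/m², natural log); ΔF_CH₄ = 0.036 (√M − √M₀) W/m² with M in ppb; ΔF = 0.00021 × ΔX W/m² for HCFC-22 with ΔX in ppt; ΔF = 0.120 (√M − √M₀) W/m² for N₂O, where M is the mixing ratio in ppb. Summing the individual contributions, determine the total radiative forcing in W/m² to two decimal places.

CO₂: 5.35 × ln(371/276) = 5.35 × ln(1.34420) = 5.35 × 0.29580 = 1.5825 W/m².
CH₄: 0.036 × (√1776 − √722) = 0.036 × (42.1426 − 26.8701) = 0.036 × 15.2725 = 0.5498 W/m².
HCFC-22: ΔF = 0.00021 × (193 − 1) = 0.00021 × 192 = 0.0403 W/m².
N₂O: 0.120 × (√321 − √265) = 0.120 × (17.9165 − 16.2788) = 0.120 × 1.6377 = 0.1965 W/m².
Total ΔF = 1.5825 + 0.5498 + 0.0403 + 0.1965 = 2.3691 W/m².

ΔF = 2.37 W/m²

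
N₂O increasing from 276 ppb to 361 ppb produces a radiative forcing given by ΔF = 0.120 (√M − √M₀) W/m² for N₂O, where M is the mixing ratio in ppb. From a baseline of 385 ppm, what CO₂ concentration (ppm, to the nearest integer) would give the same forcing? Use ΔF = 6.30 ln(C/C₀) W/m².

C ≈ 403 ppm

N₂O forcing: 0.120 × (√361 − √276) = 0.120 × (19.0000 − 16.6132) = 0.120 × 2.3868 = 0.28642 W/m².
Set 6.30 ln(C/385) = 0.28642: ln(C/385) = 0.28642/6.30 = 0.04546, so C = 385 × e^0.04546 = 385 × 1.04651 = 402.91 ppm.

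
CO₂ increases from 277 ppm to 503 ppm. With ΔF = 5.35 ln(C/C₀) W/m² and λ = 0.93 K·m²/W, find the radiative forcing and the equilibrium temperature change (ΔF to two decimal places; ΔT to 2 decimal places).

CO₂: 5.35 × ln(503/277) = 5.35 × ln(1.81588) = 5.35 × 0.59657 = 3.1916 W/m².
ΔT = λ ΔF = 0.93 × 3.19 = 2.9667 K.

ΔF = 3.19 W/m²; ΔT = 2.97 K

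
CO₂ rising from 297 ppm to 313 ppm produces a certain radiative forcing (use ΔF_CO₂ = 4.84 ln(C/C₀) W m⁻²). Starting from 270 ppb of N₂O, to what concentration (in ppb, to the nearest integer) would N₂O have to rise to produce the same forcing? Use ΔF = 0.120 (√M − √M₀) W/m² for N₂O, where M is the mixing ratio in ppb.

M ≈ 344 ppb

CO₂ forcing: 4.84 × ln(313/297) = 4.84 × 0.052471 = 0.25396 W/m².
Set 0.120(√M − √270) = 0.25396: √M = 0.25396/0.120 + √270 = 2.1163 + 16.4317 = 18.5480.
M = (18.5480)² = 344.03 ppb.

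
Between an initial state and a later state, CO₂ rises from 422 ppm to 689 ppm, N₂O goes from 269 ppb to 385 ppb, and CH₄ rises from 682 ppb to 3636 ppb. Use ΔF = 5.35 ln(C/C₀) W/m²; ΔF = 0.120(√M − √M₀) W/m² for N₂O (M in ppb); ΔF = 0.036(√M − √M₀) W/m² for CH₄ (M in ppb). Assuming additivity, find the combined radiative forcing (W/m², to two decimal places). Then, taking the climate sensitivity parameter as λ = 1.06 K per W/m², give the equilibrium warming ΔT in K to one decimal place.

CO₂: 5.35 × ln(689/422) = 5.35 × ln(1.63270) = 5.35 × 0.49024 = 2.6228 W/m².
N₂O: 0.120 × (√385 − √269) = 0.120 × (19.6214 − 16.4012) = 0.120 × 3.2202 = 0.3864 W/m².
CH₄: 0.036 × (√3636 − √682) = 0.036 × (60.2993 − 26.1151) = 0.036 × 34.1842 = 1.2306 W/m².
Total ΔF = 2.6228 + 0.3864 + 1.2306 = 4.2398 W/m².
ΔT = λ ΔF = 1.06 × 4.24 = 4.4944 K.

ΔF = 4.24 W/m²; ΔT = 4.5 K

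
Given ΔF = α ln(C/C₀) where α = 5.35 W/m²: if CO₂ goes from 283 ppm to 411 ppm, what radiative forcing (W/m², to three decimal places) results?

ΔF = 1.996 W/m²

CO₂: 5.35 × ln(411/283) = 5.35 × ln(1.45230) = 5.35 × 0.37315 = 1.9964 W/m².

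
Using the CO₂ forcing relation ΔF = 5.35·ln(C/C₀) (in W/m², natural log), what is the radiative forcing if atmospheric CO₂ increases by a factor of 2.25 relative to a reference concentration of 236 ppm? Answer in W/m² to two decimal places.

Because the forcing depends only on the ratio C/C₀, the initial concentration does not enter.
ΔF = 5.35 × ln(2.25) = 5.35 × 0.81093 = 4.3385 W/m².

ΔF = 4.34 W/m²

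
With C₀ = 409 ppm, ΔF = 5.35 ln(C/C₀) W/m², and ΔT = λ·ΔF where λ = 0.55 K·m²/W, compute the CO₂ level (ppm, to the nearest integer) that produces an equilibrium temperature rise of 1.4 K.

C ≈ 658 ppm

Required forcing: ΔF = ΔT/λ = 1.4/0.55 = 2.5455 W/m².
Then ln(C/409) = ΔF/5.35 = 2.5455/5.35 = 0.47579.
So C = 409 × e^0.47579 = 409 × 1.60929 = 658.20 ppm.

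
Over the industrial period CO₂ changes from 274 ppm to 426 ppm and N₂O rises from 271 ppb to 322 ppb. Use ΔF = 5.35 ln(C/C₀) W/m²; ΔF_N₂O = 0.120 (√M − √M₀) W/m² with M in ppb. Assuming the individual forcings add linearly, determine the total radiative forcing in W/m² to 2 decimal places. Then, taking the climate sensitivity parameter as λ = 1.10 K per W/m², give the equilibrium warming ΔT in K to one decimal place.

CO₂: 5.35 × ln(426/274) = 5.35 × ln(1.55474) = 5.35 × 0.44131 = 2.3610 W/m².
N₂O: 0.120 × (√322 − √271) = 0.120 × (17.9444 − 16.4621) = 0.120 × 1.4823 = 0.1779 W/m².
Total ΔF = 2.3610 + 0.1779 = 2.5389 W/m².
ΔT = λ ΔF = 1.10 × 2.54 = 2.7940 K.

ΔF = 2.54 W/m²; ΔT = 2.8 K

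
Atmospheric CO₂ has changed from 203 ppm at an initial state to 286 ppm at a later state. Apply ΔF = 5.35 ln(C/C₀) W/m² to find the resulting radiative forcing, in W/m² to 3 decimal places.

ΔF = 1.834 W/m²

CO₂ absorption bands are partially saturated, so forcing scales with the logarithm of the concentration ratio.
CO₂: 5.35 × ln(286/203) = 5.35 × ln(1.40887) = 5.35 × 0.34279 = 1.8339 W/m².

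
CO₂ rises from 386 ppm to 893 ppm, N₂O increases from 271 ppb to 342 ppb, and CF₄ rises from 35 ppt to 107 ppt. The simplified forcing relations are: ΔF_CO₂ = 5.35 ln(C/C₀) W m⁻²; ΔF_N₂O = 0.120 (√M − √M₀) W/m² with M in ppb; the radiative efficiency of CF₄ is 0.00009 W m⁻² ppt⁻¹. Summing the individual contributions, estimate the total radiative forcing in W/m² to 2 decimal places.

CO₂: 5.35 × ln(893/386) = 5.35 × ln(2.31347) = 5.35 × 0.83875 = 4.4873 W/m².
N₂O: 0.120 × (√342 − √271) = 0.120 × (18.4932 − 16.4621) = 0.120 × 2.0311 = 0.2437 W/m².
CF₄: ΔF = 0.00009 × (107 − 35) = 0.00009 × 72 = 0.0065 W/m².
Total ΔF = 4.4873 + 0.2437 + 0.0065 = 4.7375 W/m².

ΔF = 4.74 W/m²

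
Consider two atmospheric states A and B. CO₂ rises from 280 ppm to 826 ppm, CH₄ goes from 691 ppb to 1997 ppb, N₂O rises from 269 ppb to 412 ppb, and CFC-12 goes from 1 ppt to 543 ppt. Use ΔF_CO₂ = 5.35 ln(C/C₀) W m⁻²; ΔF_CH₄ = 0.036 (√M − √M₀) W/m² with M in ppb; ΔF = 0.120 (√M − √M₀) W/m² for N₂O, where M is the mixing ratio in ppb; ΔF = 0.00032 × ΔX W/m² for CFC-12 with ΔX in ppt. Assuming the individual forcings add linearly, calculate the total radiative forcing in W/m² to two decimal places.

CO₂: 5.35 × ln(826/280) = 5.35 × ln(2.95000) = 5.35 × 1.08181 = 5.7877 W/m².
CH₄: 0.036 × (√1997 − √691) = 0.036 × (44.6878 − 26.2869) = 0.036 × 18.4009 = 0.6624 W/m².
N₂O: 0.120 × (√412 − √269) = 0.120 × (20.2978 − 16.4012) = 0.120 × 3.8966 = 0.4676 W/m².
CFC-12: ΔF = 0.00032 × (543 − 1) = 0.00032 × 542 = 0.1734 W/m².
Total ΔF = 5.7877 + 0.6624 + 0.4676 + 0.1734 = 7.0911 W/m².

ΔF = 7.09 W/m²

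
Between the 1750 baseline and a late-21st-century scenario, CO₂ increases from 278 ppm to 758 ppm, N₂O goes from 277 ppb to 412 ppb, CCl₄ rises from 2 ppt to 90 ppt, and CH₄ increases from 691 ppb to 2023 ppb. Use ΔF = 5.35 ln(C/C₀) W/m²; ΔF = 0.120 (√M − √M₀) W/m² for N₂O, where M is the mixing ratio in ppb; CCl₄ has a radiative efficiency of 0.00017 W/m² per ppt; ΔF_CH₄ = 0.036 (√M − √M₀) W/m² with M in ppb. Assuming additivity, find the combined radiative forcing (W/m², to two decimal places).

CO₂: 5.35 × ln(758/278) = 5.35 × ln(2.72662) = 5.35 × 1.00306 = 5.3664 W/m².
N₂O: 0.120 × (√412 − √277) = 0.120 × (20.2978 − 16.6433) = 0.120 × 3.6545 = 0.4385 W/m².
CCl₄: ΔF = 0.00017 × (90 − 2) = 0.00017 × 88 = 0.0150 W/m².
CH₄: 0.036 × (√2023 − √691) = 0.036 × (44.9778 − 26.2869) = 0.036 × 18.6909 = 0.6729 W/m².
Total ΔF = 5.3664 + 0.4385 + 0.0150 + 0.6729 = 6.4928 W/m².

ΔF = 6.49 W/m²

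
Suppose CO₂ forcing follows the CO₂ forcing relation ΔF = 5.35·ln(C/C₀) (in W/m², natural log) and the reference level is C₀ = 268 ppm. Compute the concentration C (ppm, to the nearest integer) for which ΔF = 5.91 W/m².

C ≈ 809 ppm

Set 5.35 ln(C/268) = 5.91, so ln(C/268) = 5.91/5.35 = 1.10467.
Then C/268 = e^1.10467 = 3.01823, giving C = 268 × 3.01823 = 808.89 ppm.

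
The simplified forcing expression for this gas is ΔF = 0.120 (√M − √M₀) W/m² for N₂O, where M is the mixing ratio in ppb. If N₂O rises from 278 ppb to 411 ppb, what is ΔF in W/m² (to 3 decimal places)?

ΔF = 0.432 W/m²

N₂O: 0.120 × (√411 − √278) = 0.120 × (20.2731 − 16.6733) = 0.120 × 3.5998 = 0.4320 W/m².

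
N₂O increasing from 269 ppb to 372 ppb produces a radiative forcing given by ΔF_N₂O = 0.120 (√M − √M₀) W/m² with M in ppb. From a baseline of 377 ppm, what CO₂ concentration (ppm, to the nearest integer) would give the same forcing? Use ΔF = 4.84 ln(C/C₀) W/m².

C ≈ 405 ppm

N₂O forcing: 0.120 × (√372 − √269) = 0.120 × (19.2873 − 16.4012) = 0.120 × 2.8861 = 0.34633 W/m².
Set 4.84 ln(C/377) = 0.34633: ln(C/377) = 0.34633/4.84 = 0.07156, so C = 377 × e^0.07156 = 377 × 1.07418 = 404.97 ppm.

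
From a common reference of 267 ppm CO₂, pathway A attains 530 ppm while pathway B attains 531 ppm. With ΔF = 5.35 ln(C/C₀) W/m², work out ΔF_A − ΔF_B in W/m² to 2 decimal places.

ΔF_A = 5.35 ln(530/267) = 5.35 × 0.68563 = 3.6681 W/m².
ΔF_B = 5.35 ln(531/267) = 5.35 × 0.68751 = 3.6782 W/m².
Difference: 3.6681 − 3.6782 = -0.0101 W/m².
(Equivalently, ΔF_A − ΔF_B = 5.35 ln(530/531) = 5.35 × -0.00189 = -0.0101 W/m².)

ΔF_A − ΔF_B = -0.01 W/m²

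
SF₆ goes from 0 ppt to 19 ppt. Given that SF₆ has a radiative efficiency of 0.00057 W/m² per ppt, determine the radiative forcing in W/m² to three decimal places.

ΔF = 0.011 W/m²

SF₆: ΔF = 0.00057 × (19 − 0) = 0.00057 × 19 = 0.0108 W/m².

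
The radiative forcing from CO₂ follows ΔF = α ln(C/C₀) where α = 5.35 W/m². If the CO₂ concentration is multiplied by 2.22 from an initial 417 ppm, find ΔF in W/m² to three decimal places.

ΔF = 4.267 W/m²

ΔF = 5.35 × ln(2.22) = 5.35 × 0.79751 = 4.2667 W/m².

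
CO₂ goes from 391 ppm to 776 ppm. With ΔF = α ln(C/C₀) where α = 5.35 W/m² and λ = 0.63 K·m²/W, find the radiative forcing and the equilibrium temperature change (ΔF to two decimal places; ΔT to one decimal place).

ΔF = 3.67 W/m²; ΔT = 2.3 K

CO₂: 5.35 × ln(776/391) = 5.35 × ln(1.98465) = 5.35 × 0.68544 = 3.6671 W/m².
ΔT = λ ΔF = 0.63 × 3.67 = 2.3121 K.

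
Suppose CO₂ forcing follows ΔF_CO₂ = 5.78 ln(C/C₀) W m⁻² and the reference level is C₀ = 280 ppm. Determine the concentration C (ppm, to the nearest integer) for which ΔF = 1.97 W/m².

Set 5.78 ln(C/280) = 1.97, so ln(C/280) = 1.97/5.78 = 0.34083.
Then C/280 = e^0.34083 = 1.40611, giving C = 280 × 1.40611 = 393.71 ppm.

C ≈ 394 ppm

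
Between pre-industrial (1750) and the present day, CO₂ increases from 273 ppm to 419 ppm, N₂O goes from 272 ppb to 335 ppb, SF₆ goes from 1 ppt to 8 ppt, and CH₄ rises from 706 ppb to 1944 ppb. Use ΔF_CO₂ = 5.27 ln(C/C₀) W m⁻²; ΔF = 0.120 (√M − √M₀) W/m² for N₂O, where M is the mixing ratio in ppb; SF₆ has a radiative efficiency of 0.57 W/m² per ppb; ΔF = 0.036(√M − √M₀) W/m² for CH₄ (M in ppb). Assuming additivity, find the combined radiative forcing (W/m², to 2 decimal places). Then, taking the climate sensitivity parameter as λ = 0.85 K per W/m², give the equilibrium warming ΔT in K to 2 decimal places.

ΔF = 3.11 W/m²; ΔT = 2.64 K

CO₂: 5.27 × ln(419/273) = 5.27 × ln(1.53480) = 5.27 × 0.42840 = 2.2577 W/m².
N₂O: 0.120 × (√335 − √272) = 0.120 × (18.3030 − 16.4924) = 0.120 × 1.8106 = 0.2173 W/m².
SF₆: Δ = 8 − 1 = 7 ppt = 0.007 ppb; ΔF = 0.57 × 0.007 = 0.0040 W/m².
CH₄: 0.036 × (√1944 − √706) = 0.036 × (44.0908 − 26.5707) = 0.036 × 17.5201 = 0.6307 W/m².
Total ΔF = 2.2577 + 0.2173 + 0.0040 + 0.6307 = 3.1097 W/m².
ΔT = λ ΔF = 0.85 × 3.11 = 2.6435 K.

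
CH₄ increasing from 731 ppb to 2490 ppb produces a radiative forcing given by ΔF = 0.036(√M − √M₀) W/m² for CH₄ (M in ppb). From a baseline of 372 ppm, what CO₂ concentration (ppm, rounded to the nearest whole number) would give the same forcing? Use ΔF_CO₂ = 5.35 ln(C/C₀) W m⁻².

C ≈ 434 ppm

CH₄ forcing: 0.036 × (√2490 − √731) = 0.036 × (49.8999 − 27.0370) = 0.036 × 22.8629 = 0.82306 W/m².
Set 5.35 ln(C/372) = 0.82306: ln(C/372) = 0.82306/5.35 = 0.15384, so C = 372 × e^0.15384 = 372 × 1.16630 = 433.86 ppm.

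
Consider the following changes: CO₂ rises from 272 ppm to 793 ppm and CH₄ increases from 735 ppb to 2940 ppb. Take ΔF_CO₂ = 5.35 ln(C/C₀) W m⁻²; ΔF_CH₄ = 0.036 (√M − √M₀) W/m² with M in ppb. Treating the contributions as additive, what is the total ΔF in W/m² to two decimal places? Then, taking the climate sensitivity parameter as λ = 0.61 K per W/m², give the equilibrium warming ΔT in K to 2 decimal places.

ΔF = 6.70 W/m²; ΔT = 4.09 K

CO₂: 5.35 × ln(793/272) = 5.35 × ln(2.91544) = 5.35 × 1.07002 = 5.7246 W/m².
CH₄: 0.036 × (√2940 − √735) = 0.036 × (54.2218 − 27.1109) = 0.036 × 27.1109 = 0.9760 W/m².
Total ΔF = 5.7246 + 0.9760 = 6.7006 W/m².
ΔT = λ ΔF = 0.61 × 6.70 = 4.0870 K.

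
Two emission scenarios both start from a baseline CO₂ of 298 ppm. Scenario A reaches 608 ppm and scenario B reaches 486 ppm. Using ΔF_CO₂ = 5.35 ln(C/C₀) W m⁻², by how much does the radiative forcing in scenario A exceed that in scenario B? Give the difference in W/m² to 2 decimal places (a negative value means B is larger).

ΔF_A = 5.35 ln(608/298) = 5.35 × 0.71308 = 3.8150 W/m².
ΔF_B = 5.35 ln(486/298) = 5.35 × 0.48912 = 2.6168 W/m².
Difference: 3.8150 − 2.6168 = 1.1982 W/m².

ΔF_A − ΔF_B = 1.20 W/m²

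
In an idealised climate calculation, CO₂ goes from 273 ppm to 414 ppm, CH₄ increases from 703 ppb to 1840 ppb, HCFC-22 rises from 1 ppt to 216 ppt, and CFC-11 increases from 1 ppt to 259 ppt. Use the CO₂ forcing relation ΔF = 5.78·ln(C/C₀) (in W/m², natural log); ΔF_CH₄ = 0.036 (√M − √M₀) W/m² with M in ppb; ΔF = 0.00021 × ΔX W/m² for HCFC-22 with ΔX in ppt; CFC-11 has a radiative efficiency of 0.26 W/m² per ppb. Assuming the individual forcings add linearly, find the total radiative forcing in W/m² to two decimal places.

ΔF = 3.11 W/m²

CO₂: 5.78 × ln(414/273) = 5.78 × ln(1.51648) = 5.78 × 0.41639 = 2.4067 W/m².
CH₄: 0.036 × (√1840 − √703) = 0.036 × (42.8952 − 26.5141) = 0.036 × 16.3811 = 0.5897 W/m².
HCFC-22: ΔF = 0.00021 × (216 − 1) = 0.00021 × 215 = 0.0452 W/m².
CFC-11: Δ = 259 − 1 = 258 ppt = 0.258 ppb; ΔF = 0.26 × 0.258 = 0.0671 W/m².
Total ΔF = 2.4067 + 0.5897 + 0.0452 + 0.0671 = 3.1087 W/m².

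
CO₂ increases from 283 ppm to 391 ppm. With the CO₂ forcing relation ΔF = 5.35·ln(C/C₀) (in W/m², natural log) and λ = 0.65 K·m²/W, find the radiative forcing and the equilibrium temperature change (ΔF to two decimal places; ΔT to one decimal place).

CO₂: 5.35 × ln(391/283) = 5.35 × ln(1.38163) = 5.35 × 0.32326 = 1.7294 W/m².
ΔT = λ ΔF = 0.65 × 1.73 = 1.1245 K.

ΔF = 1.73 W/m²; ΔT = 1.1 K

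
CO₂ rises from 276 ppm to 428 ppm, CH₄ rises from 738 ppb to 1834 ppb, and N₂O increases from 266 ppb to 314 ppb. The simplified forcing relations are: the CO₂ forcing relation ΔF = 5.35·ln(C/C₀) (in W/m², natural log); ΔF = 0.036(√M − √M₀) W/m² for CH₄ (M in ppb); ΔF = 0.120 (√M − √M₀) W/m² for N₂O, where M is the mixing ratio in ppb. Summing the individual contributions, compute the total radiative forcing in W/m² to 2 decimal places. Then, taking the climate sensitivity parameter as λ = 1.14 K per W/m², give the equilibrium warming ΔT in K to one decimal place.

ΔF = 3.08 W/m²; ΔT = 3.5 K

CO₂: 5.35 × ln(428/276) = 5.35 × ln(1.55072) = 5.35 × 0.43872 = 2.3472 W/m².
CH₄: 0.036 × (√1834 − √738) = 0.036 × (42.8252 − 27.1662) = 0.036 × 15.6590 = 0.5637 W/m².
N₂O: 0.120 × (√314 − √266) = 0.120 × (17.7200 − 16.3095) = 0.120 × 1.4105 = 0.1693 W/m².
Total ΔF = 2.3472 + 0.5637 + 0.1693 = 3.0802 W/m².
ΔT = λ ΔF = 1.14 × 3.08 = 3.5112 K.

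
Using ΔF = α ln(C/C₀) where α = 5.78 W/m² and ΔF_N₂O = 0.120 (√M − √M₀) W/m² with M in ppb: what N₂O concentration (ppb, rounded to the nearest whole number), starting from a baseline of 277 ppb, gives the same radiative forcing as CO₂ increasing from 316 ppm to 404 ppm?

M ≈ 811 ppb

CO₂ forcing: 5.78 × ln(404/316) = 5.78 × 0.245673 = 1.41999 W/m².
Set 0.120(√M − √277) = 1.41999: √M = 1.41999/0.120 + √277 = 11.8333 + 16.6433 = 28.4766.
M = (28.4766)² = 810.92 ppb.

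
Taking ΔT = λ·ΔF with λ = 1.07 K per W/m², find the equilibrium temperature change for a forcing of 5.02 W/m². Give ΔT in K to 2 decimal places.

ΔT = λ ΔF = 1.07 × 5.02 = 5.3714 K.

ΔT = 5.37 K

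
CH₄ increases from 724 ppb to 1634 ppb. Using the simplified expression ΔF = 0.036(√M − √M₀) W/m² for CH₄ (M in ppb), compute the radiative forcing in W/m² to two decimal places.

ΔF = 0.49 W/m²

CH₄: 0.036 × (√1634 − √724) = 0.036 × (40.4228 − 26.9072) = 0.036 × 13.5156 = 0.4866 W/m².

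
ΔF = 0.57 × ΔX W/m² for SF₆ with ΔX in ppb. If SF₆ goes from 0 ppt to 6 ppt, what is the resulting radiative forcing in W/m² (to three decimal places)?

SF₆: Δ = 6 − 0 = 6 ppt = 0.006 ppb; ΔF = 0.57 × 0.006 = 0.0034 W/m².

ΔF = 0.003 W/m²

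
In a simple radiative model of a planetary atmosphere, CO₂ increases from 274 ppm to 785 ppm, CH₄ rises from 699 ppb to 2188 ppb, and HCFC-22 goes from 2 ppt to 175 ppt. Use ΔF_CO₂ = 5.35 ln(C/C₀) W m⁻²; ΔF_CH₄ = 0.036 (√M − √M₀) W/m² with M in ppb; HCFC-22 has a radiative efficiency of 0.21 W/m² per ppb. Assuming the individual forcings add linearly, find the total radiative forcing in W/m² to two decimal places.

CO₂: 5.35 × ln(785/274) = 5.35 × ln(2.86496) = 5.35 × 1.05255 = 5.6311 W/m².
CH₄: 0.036 × (√2188 − √699) = 0.036 × (46.7761 − 26.4386) = 0.036 × 20.3375 = 0.7322 W/m².
HCFC-22: Δ = 175 − 2 = 173 ppt = 0.173 ppb; ΔF = 0.21 × 0.173 = 0.0363 W/m².
Total ΔF = 5.6311 + 0.7322 + 0.0363 = 6.3996 W/m².

ΔF = 6.40 W/m²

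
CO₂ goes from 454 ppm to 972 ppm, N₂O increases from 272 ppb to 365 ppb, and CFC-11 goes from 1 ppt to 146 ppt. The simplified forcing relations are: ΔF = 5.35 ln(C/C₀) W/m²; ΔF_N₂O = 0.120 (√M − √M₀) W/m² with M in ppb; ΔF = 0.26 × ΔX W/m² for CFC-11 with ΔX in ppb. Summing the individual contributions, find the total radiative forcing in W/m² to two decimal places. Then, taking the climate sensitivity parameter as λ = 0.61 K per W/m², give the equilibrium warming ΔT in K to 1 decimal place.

ΔF = 4.42 W/m²; ΔT = 2.7 K

CO₂: 5.35 × ln(972/454) = 5.35 × ln(2.14097) = 5.35 × 0.76126 = 4.0727 W/m².
N₂O: 0.120 × (√365 − √272) = 0.120 × (19.1050 − 16.4924) = 0.120 × 2.6126 = 0.3135 W/m².
CFC-11: Δ = 146 − 1 = 145 ppt = 0.145 ppb; ΔF = 0.26 × 0.145 = 0.0377 W/m².
Total ΔF = 4.0727 + 0.3135 + 0.0377 = 4.4239 W/m².
ΔT = λ ΔF = 0.61 × 4.42 = 2.6962 K.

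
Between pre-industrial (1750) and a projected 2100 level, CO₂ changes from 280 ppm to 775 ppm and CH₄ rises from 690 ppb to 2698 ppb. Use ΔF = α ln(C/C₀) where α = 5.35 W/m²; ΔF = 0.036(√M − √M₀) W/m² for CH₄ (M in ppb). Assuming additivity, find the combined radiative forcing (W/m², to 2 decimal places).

CO₂: 5.35 × ln(775/280) = 5.35 × ln(2.76786) = 5.35 × 1.01807 = 5.4467 W/m².
CH₄: 0.036 × (√2698 − √690) = 0.036 × (51.9423 − 26.2679) = 0.036 × 25.6744 = 0.9243 W/m².
Total ΔF = 5.4467 + 0.9243 = 6.3710 W/m².

ΔF = 6.37 W/m²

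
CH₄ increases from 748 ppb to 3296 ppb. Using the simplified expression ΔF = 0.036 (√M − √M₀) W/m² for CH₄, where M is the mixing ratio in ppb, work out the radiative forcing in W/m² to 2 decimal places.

CH₄: 0.036 × (√3296 − √748) = 0.036 × (57.4108 − 27.3496) = 0.036 × 30.0612 = 1.0822 W/m².

ΔF = 1.08 W/m²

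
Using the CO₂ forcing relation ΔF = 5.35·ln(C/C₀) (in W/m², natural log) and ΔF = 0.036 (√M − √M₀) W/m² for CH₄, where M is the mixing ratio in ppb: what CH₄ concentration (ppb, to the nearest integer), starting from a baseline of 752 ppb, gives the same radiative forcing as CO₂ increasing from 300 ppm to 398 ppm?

M ≈ 4821 ppb

CO₂ forcing: 5.35 × ln(398/300) = 5.35 × 0.282670 = 1.51228 W/m².
Set 0.036(√M − √752) = 1.51228: √M = 1.51228/0.036 + √752 = 42.0078 + 27.4226 = 69.4304.
M = (69.4304)² = 4820.58 ppb.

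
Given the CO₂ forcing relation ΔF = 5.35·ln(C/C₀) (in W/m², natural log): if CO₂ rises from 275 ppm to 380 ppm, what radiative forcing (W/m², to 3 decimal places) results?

ΔF = 1.730 W/m²

CO₂: 5.35 × ln(380/275) = 5.35 × ln(1.38182) = 5.35 × 0.32340 = 1.7302 W/m².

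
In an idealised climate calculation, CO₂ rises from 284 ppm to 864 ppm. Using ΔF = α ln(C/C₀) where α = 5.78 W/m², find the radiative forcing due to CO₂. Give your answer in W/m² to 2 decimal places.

CO₂: 5.78 × ln(864/284) = 5.78 × ln(3.04225) = 5.78 × 1.11260 = 6.4308 W/m².

ΔF = 6.43 W/m²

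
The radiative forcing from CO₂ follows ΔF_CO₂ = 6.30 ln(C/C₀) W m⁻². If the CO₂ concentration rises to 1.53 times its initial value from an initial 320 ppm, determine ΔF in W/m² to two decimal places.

Because the forcing depends only on the ratio C/C₀, the initial concentration does not enter.
ΔF = 6.30 × ln(1.53) = 6.30 × 0.42527 = 2.6792 W/m².

ΔF = 2.68 W/m²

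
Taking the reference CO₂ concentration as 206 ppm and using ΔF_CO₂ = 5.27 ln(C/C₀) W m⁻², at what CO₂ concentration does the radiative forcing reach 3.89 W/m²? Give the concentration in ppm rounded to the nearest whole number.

C ≈ 431 ppm

Set 5.27 ln(C/206) = 3.89, so ln(C/206) = 3.89/5.27 = 0.73814.
Then C/206 = e^0.73814 = 2.09204, giving C = 206 × 2.09204 = 430.96 ppm.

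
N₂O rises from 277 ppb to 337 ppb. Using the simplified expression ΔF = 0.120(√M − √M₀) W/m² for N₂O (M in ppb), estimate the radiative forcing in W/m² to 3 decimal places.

ΔF = 0.206 W/m²

N₂O: 0.120 × (√337 − √277) = 0.120 × (18.3576 − 16.6433) = 0.120 × 1.7143 = 0.2057 W/m².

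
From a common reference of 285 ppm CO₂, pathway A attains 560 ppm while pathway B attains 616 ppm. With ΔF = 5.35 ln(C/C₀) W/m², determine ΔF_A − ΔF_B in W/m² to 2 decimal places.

ΔF_A − ΔF_B = -0.51 W/m²

ΔF_A = 5.35 ln(560/285) = 5.35 × 0.67545 = 3.6137 W/m².
ΔF_B = 5.35 ln(616/285) = 5.35 × 0.77076 = 4.1236 W/m².
Difference: 3.6137 − 4.1236 = -0.5099 W/m².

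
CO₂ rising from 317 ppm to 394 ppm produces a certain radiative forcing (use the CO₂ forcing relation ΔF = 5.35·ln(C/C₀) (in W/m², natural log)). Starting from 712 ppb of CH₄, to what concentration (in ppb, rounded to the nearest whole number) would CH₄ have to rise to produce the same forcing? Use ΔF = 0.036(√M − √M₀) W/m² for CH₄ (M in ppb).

M ≈ 3481 ppb

CO₂ forcing: 5.35 × ln(394/317) = 5.35 × 0.217449 = 1.16335 W/m².
Set 0.036(√M − √712) = 1.16335: √M = 1.16335/0.036 + √712 = 32.3153 + 26.6833 = 58.9986.
M = (58.9986)² = 3480.83 ppb.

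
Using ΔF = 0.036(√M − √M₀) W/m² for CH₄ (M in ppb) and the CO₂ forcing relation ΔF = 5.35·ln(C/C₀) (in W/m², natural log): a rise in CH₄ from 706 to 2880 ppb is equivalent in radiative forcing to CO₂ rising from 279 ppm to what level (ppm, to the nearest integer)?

C ≈ 335 ppm

CH₄ forcing: 0.036 × (√2880 − √706) = 0.036 × (53.6656 − 26.5707) = 0.036 × 27.0949 = 0.97542 W/m².
Set 5.35 ln(C/279) = 0.97542: ln(C/279) = 0.97542/5.35 = 0.18232, so C = 279 × e^0.18232 = 279 × 1.20000 = 334.80 ppm.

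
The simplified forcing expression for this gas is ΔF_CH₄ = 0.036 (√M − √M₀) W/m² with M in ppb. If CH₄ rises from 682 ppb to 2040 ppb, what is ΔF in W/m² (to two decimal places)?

ΔF = 0.69 W/m²

CH₄: 0.036 × (√2040 − √682) = 0.036 × (45.1664 − 26.1151) = 0.036 × 19.0513 = 0.6858 W/m².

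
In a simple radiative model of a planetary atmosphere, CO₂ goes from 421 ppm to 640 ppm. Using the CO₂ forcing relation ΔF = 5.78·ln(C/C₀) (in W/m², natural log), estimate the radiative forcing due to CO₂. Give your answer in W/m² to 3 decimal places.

CO₂: 5.78 × ln(640/421) = 5.78 × ln(1.52019) = 5.78 × 0.41884 = 2.4209 W/m².

ΔF = 2.421 W/m²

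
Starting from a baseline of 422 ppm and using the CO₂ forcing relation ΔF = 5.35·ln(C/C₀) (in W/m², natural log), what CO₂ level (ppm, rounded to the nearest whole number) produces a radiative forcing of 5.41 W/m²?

C ≈ 1160 ppm

Set 5.35 ln(C/422) = 5.41, so ln(C/422) = 5.41/5.35 = 1.01121.
Then C/422 = e^1.01121 = 2.74893, giving C = 422 × 2.74893 = 1160.05 ppm.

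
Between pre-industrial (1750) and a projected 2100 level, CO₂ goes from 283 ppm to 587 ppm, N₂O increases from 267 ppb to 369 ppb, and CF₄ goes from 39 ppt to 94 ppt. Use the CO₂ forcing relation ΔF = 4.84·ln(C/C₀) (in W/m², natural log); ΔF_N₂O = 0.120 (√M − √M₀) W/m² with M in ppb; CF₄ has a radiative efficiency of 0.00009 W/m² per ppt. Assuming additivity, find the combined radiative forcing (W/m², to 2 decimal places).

ΔF = 3.88 W/m²

CO₂: 4.84 × ln(587/283) = 4.84 × ln(2.07420) = 4.84 × 0.72958 = 3.5312 W/m².
N₂O: 0.120 × (√369 − √267) = 0.120 × (19.2094 − 16.3401) = 0.120 × 2.8693 = 0.3443 W/m².
CF₄: ΔF = 0.00009 × (94 − 39) = 0.00009 × 55 = 0.0050 W/m².
Total ΔF = 3.5312 + 0.3443 + 0.0050 = 3.8805 W/m².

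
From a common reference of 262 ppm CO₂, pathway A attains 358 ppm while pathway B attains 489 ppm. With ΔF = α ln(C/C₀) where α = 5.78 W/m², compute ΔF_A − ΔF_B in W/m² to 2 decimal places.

ΔF_A = 5.78 ln(358/262) = 5.78 × 0.31219 = 1.8045 W/m².
ΔF_B = 5.78 ln(489/262) = 5.78 × 0.62402 = 3.6068 W/m².
Difference: 1.8045 − 3.6068 = -1.8023 W/m².

ΔF_A − ΔF_B = -1.80 W/m²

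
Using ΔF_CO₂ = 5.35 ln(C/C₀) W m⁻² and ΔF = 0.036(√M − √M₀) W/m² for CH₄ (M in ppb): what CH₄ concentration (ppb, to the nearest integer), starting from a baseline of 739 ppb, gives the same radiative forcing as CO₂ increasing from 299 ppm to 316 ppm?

CO₂ forcing: 5.35 × ln(316/299) = 5.35 × 0.055299 = 0.29585 W/m².
Set 0.036(√M − √739) = 0.29585: √M = 0.29585/0.036 + √739 = 8.2181 + 27.1846 = 35.4027.
M = (35.4027)² = 1253.35 ppb.

M ≈ 1253 ppb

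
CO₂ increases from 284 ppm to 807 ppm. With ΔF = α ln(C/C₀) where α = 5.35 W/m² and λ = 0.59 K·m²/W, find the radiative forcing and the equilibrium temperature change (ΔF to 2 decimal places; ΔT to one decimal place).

ΔF = 5.59 W/m²; ΔT = 3.3 K

CO₂: 5.35 × ln(807/284) = 5.35 × ln(2.84155) = 5.35 × 1.04435 = 5.5873 W/m².
ΔT = λ ΔF = 0.59 × 5.59 = 3.2981 K.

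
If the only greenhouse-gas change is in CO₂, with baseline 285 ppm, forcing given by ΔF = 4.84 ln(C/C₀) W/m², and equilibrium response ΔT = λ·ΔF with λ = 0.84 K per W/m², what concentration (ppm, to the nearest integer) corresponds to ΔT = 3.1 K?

C ≈ 611 ppm

Required forcing: ΔF = ΔT/λ = 3.1/0.84 = 3.6905 W/m².
Then ln(C/285) = ΔF/4.84 = 3.6905/4.84 = 0.76250.
So C = 285 × e^0.76250 = 285 × 2.14363 = 610.93 ppm.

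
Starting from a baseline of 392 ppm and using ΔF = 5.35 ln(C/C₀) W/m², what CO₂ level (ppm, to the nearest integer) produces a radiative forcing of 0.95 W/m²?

C ≈ 468 ppm

Set 5.35 ln(C/392) = 0.95, so ln(C/392) = 0.95/5.35 = 0.17757.
Then C/392 = e^0.17757 = 1.19431, giving C = 392 × 1.19431 = 468.17 ppm.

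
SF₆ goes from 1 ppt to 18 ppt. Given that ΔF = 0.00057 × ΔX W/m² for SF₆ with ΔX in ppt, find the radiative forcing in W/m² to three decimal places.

SF₆: ΔF = 0.00057 × (18 − 1) = 0.00057 × 17 = 0.0097 W/m².

ΔF = 0.010 W/m²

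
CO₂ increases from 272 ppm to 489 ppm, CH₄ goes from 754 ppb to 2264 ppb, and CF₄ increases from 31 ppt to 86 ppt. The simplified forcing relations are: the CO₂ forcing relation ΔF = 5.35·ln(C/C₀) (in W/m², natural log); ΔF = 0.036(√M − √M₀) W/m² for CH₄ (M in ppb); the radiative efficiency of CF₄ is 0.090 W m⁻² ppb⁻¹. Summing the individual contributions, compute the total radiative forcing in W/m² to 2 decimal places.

CO₂: 5.35 × ln(489/272) = 5.35 × ln(1.79779) = 5.35 × 0.58656 = 3.1381 W/m².
CH₄: 0.036 × (√2264 − √754) = 0.036 × (47.5815 − 27.4591) = 0.036 × 20.1224 = 0.7244 W/m².
CF₄: Δ = 86 − 31 = 55 ppt = 0.055 ppb; ΔF = 0.090 × 0.055 = 0.0050 W/m².
Total ΔF = 3.1381 + 0.7244 + 0.0050 = 3.8675 W/m².

ΔF = 3.87 W/m²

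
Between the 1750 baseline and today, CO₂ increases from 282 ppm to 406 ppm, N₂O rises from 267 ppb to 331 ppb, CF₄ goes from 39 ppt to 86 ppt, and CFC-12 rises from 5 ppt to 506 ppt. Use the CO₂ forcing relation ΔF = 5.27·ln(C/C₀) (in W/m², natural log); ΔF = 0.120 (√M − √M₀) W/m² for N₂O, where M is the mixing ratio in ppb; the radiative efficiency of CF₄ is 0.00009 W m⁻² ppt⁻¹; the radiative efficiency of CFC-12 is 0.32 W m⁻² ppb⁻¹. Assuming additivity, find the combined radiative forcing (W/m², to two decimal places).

CO₂: 5.27 × ln(406/282) = 5.27 × ln(1.43972) = 5.27 × 0.36445 = 1.9207 W/m².
N₂O: 0.120 × (√331 − √267) = 0.120 × (18.1934 − 16.3401) = 0.120 × 1.8533 = 0.2224 W/m².
CF₄: ΔF = 0.00009 × (86 − 39) = 0.00009 × 47 = 0.0042 W/m².
CFC-12: Δ = 506 − 5 = 501 ppt = 0.501 ppb; ΔF = 0.32 × 0.501 = 0.1603 W/m².
Total ΔF = 1.9207 + 0.2224 + 0.0042 + 0.1603 = 2.3076 W/m².

ΔF = 2.31 W/m²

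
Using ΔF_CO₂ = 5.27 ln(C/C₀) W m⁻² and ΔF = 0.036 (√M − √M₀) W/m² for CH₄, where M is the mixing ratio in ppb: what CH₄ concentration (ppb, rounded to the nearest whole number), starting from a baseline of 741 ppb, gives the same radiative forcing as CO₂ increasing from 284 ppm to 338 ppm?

M ≈ 2778 ppb

CO₂ forcing: 5.27 × ln(338/284) = 5.27 × 0.174072 = 0.91736 W/m².
Set 0.036(√M − √741) = 0.91736: √M = 0.91736/0.036 + √741 = 25.4822 + 27.2213 = 52.7035.
M = (52.7035)² = 2777.66 ppb.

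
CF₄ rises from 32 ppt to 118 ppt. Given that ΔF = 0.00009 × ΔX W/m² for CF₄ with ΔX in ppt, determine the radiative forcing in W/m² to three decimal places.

ΔF = 0.008 W/m²

CF₄: ΔF = 0.00009 × (118 − 32) = 0.00009 × 86 = 0.0077 W/m².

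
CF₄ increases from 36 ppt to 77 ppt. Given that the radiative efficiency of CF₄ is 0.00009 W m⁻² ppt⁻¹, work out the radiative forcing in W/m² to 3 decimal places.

ΔF = 0.004 W/m²

CF₄: ΔF = 0.00009 × (77 − 36) = 0.00009 × 41 = 0.0037 W/m².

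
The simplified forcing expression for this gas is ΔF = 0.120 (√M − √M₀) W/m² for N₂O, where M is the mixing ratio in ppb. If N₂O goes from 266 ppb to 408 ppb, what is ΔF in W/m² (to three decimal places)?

ΔF = 0.467 W/m²

N₂O: 0.120 × (√408 − √266) = 0.120 × (20.1990 − 16.3095) = 0.120 × 3.8895 = 0.4667 W/m².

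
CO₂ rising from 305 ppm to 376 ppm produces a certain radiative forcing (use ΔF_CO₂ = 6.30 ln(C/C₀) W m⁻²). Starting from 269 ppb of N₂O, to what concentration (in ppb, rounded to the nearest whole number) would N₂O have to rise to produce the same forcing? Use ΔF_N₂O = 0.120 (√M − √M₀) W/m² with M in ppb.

CO₂ forcing: 6.30 × ln(376/305) = 6.30 × 0.209277 = 1.31845 W/m².
Set 0.120(√M − √269) = 1.31845: √M = 1.31845/0.120 + √269 = 10.9871 + 16.4012 = 27.3883.
M = (27.3883)² = 750.12 ppb.

M ≈ 750 ppb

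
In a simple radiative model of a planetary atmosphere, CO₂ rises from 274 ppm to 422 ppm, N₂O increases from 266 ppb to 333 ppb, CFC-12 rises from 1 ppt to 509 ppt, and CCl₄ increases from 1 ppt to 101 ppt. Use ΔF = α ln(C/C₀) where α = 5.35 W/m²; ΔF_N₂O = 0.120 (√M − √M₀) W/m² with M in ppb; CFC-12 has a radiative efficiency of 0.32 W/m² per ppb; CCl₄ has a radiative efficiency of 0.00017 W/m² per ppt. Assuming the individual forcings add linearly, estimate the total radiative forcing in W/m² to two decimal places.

ΔF = 2.72 W/m²

CO₂: 5.35 × ln(422/274) = 5.35 × ln(1.54015) = 5.35 × 0.43188 = 2.3106 W/m².
N₂O: 0.120 × (√333 − √266) = 0.120 × (18.2483 − 16.3095) = 0.120 × 1.9388 = 0.2327 W/m².
CFC-12: Δ = 509 − 1 = 508 ppt = 0.508 ppb; ΔF = 0.32 × 0.508 = 0.1626 W/m².
CCl₄: ΔF = 0.00017 × (101 − 1) = 0.00017 × 100 = 0.0170 W/m².
Total ΔF = 2.3106 + 0.2327 + 0.1626 + 0.0170 = 2.7229 W/m².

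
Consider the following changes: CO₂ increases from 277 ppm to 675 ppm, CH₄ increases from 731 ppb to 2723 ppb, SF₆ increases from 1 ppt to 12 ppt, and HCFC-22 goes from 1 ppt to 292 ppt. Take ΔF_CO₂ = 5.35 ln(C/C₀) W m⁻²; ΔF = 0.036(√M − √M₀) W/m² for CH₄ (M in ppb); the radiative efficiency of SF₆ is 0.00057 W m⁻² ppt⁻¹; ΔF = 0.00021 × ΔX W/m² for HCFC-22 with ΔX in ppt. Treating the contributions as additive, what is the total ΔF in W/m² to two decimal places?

ΔF = 5.74 W/m²

CO₂: 5.35 × ln(675/277) = 5.35 × ln(2.43682) = 5.35 × 0.89069 = 4.7652 W/m².
CH₄: 0.036 × (√2723 − √731) = 0.036 × (52.1824 − 27.0370) = 0.036 × 25.1454 = 0.9052 W/m².
SF₆: ΔF = 0.00057 × (12 − 1) = 0.00057 × 11 = 0.0063 W/m².
HCFC-22: ΔF = 0.00021 × (292 − 1) = 0.00021 × 291 = 0.0611 W/m².
Total ΔF = 4.7652 + 0.9052 + 0.0063 + 0.0611 = 5.7378 W/m².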